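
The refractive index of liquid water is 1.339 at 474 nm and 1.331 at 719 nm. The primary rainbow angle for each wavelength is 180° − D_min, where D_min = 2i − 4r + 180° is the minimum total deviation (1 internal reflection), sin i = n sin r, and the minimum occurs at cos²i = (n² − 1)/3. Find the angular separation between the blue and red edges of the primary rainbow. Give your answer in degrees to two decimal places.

1.16°

At 474 nm (n = 1.339): cos²i = 0.26431 → i = 59.062°, r = 39.834°, D_min = 138.786°, rainbow angle = 41.214°.
At 719 nm (n = 1.331): cos²i = 0.25719 → i = 59.527°, r = 40.356°, D_min = 137.630°, rainbow angle = 42.370°.
Angular width = |41.214° − 42.370°| = 1.156°.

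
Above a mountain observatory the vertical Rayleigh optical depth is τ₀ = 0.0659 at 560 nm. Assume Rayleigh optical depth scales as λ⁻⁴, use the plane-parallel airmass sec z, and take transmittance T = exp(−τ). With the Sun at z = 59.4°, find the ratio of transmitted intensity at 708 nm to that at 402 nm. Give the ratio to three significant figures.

Airmass: sec 59.4° = 1.9645.
τ(708 nm) = 0.0659 × (560/708)⁴ × 1.9645 = 0.0659 × 0.3914 × 1.9645 = 0.0507.
τ(402 nm) = 0.0659 × (560/402)⁴ × 1.9645 = 0.0659 × 3.7657 × 1.9645 = 0.4875.
T(708)/T(402) = exp(τ_B − τ_A) = exp(0.4368) = 1.5478.

1.55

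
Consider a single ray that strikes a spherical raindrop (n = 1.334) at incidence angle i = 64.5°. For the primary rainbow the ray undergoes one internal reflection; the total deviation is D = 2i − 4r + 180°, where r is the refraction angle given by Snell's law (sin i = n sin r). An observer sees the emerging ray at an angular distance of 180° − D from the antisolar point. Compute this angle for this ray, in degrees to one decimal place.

41.3°

sin r = sin 64.5° / 1.334 = 0.9026/1.334 = 0.6766; r = 42.58°.
D = 2·64.5° − 4·42.58° + 180° = 129.00° − 170.31° + 180° = 138.69°.
Angle from antisolar point = 180° − D = 41.31°.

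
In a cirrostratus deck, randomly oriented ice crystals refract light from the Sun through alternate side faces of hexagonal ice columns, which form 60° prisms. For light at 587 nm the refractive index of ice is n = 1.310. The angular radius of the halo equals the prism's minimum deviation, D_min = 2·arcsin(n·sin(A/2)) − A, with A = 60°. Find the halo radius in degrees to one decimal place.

21.8°

n·sin(A/2) = 1.310 × sin 30° = 1.310 × 0.5000 = 0.6550.
D_min = 2·arcsin(0.6550) − 60° = 2 × 40.920° − 60° = 21.839°.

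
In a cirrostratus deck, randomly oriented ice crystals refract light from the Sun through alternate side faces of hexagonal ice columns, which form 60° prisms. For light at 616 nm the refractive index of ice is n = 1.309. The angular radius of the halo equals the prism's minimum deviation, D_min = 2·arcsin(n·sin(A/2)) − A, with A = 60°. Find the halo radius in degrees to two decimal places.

n·sin(A/2) = 1.309 × sin 30° = 1.309 × 0.5000 = 0.6545.
D_min = 2·arcsin(0.6545) − 60° = 2 × 40.882° − 60° = 21.763°.

21.76°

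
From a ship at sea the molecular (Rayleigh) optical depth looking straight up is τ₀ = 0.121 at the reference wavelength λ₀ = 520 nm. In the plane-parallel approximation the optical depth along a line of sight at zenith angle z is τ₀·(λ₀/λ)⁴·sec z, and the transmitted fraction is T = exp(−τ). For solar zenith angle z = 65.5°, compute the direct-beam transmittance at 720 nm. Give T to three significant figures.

0.924

sec 65.5° = 2.4114.
τ = 0.121 × (520/720)⁴ × 2.4114 = 0.121 × 0.2721 × 2.4114 = 0.0794.
T = exp(−0.0794) = 0.9237.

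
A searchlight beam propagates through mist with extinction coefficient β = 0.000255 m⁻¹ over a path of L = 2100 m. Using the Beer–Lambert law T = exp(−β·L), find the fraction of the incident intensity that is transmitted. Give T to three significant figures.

τ = β·L = 0.000255 × 2100 = 0.5355.
T = exp(−0.5355) = 0.5854.

0.585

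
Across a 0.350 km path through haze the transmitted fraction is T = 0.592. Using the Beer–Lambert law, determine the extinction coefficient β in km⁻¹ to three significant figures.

1.50 km⁻¹

Beer–Lambert: T = exp(−βL) ⇒ β = −ln(T)/L = −ln(0.592)/0.350 = 0.5242/0.350 = 1.498 km⁻¹.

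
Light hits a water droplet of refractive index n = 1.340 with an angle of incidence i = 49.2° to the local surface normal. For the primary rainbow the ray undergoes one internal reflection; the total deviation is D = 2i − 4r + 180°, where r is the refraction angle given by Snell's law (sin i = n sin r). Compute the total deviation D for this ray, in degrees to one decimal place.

140.8°

sin r = sin 49.2° / 1.340 = 0.7570/1.340 = 0.5649; r = 34.40°.
D = 2·49.2° − 4·34.40° + 180° = 98.40° − 137.59° + 180° = 140.81°.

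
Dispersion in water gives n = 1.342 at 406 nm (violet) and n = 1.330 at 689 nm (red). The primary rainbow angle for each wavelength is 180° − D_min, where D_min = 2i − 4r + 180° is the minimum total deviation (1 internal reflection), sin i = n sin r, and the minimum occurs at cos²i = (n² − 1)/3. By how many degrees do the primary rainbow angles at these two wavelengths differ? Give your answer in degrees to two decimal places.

1.73°

At 406 nm (n = 1.342): cos²i = 0.26699 → i = 58.888°, r = 39.641°, D_min = 139.213°, rainbow angle = 40.787°.
At 689 nm (n = 1.330): cos²i = 0.25630 → i = 59.585°, r = 40.422°, D_min = 137.484°, rainbow angle = 42.516°.
Angular width = |40.787° − 42.516°| = 1.729°.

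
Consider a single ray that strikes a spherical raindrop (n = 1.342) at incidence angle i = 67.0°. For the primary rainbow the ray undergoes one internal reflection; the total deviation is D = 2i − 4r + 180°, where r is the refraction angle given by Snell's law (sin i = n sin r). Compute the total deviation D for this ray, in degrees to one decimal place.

140.8°

sin r = sin 67.0° / 1.342 = 0.9205/1.342 = 0.6859; r = 43.31°.
D = 2·67.0° − 4·43.31° + 180° = 134.00° − 173.23° + 180° = 140.77°.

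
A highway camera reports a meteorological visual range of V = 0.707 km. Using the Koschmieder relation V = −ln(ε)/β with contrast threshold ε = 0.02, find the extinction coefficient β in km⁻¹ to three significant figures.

5.53 km⁻¹

β = −ln(0.02) / V = 3.912 / 0.707 = 5.5333 km⁻¹.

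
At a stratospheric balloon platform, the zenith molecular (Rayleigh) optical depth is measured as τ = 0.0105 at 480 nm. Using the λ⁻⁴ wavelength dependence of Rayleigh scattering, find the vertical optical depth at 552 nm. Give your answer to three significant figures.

τ(552 nm) = τ(480 nm) × (480/552)⁴ = 0.0105 × (0.8696)⁴ = 0.0105 × 0.5718 = 0.0060.

0.00600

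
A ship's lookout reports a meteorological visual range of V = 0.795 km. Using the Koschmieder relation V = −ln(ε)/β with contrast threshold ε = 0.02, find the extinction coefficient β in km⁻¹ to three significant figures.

4.92 km⁻¹

β = −ln(0.02) / V = 3.912 / 0.795 = 4.9208 km⁻¹.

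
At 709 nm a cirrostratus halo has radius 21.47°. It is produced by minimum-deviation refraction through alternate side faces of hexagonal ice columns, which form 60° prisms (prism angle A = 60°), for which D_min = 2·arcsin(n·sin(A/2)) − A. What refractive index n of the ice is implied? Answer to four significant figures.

Rearranging: n = sin((D_min + A)/2) / sin(A/2).
(D_min + A)/2 = (21.47° + 60°)/2 = 40.735°.
n = sin 40.735° / sin 30° = 0.6526 / 0.5000 = 1.3051.

1.305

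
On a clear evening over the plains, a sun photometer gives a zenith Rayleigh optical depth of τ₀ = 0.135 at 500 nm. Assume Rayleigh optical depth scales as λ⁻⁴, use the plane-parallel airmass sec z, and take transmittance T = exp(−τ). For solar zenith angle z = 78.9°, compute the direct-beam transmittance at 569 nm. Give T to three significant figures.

0.658

sec 78.9° = 5.1942.
τ = 0.135 × (500/569)⁴ × 5.1942 = 0.135 × 0.5963 × 5.1942 = 0.4181.
T = exp(−0.4181) = 0.6583.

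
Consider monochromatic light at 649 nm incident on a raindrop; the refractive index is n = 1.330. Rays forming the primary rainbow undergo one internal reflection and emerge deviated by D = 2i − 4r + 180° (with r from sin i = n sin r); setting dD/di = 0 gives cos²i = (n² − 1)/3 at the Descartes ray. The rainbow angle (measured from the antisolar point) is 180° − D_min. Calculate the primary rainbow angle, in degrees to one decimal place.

cos²i = (1.76890 − 1)/3 = 0.25630; i = arccos(0.50626) = 59.585°.
sin r = sin 59.585°/1.330 = 0.64841; r = 40.422°.
D_min = 2·59.585° − 4·40.422° + 180° = 137.484°.
Rainbow angle = 180° − D_min = 42.516°.

42.5°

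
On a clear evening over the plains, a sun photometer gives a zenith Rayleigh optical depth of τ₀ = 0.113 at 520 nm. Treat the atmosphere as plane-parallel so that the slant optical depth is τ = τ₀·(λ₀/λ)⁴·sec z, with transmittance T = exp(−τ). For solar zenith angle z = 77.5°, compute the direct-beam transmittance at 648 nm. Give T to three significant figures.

sec 77.5° = 4.6202.
τ = 0.113 × (520/648)⁴ × 4.6202 = 0.113 × 0.4147 × 4.6202 = 0.2165.
T = exp(−0.2165) = 0.8053.

0.805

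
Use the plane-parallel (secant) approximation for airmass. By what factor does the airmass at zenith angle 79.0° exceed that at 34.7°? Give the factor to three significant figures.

X(79.0°)/X(34.7°) = sec 79.0° / sec 34.7° = cos 34.7° / cos 79.0° = 0.8221/0.1908 = 4.3087.

4.31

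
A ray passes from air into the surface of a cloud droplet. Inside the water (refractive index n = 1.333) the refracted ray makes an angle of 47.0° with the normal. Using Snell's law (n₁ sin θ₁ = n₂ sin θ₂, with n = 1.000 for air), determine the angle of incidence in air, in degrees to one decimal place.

Snell: sin θ_i = n · sin θ_r = 1.333 × sin 47.0° = 1.333 × 0.7314 = 0.9749.
θ_i = arcsin(0.9749) = 77.13°.

77.1°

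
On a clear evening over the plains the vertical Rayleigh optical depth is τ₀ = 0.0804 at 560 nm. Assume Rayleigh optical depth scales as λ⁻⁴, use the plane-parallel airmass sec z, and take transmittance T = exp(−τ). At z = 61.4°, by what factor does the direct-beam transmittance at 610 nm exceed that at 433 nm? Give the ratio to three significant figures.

1.42

Airmass: sec 61.4° = 2.0890.
τ(610 nm) = 0.0804 × (560/610)⁴ × 2.0890 = 0.0804 × 0.7103 × 2.0890 = 0.1193.
τ(433 nm) = 0.0804 × (560/433)⁴ × 2.0890 = 0.0804 × 2.7977 × 2.0890 = 0.4699.
T(610)/T(433) = exp(τ_B − τ_A) = exp(0.3506) = 1.4199.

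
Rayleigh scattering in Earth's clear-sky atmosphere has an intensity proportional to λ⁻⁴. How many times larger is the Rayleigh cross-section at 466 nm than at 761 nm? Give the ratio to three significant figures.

Rayleigh scattering ∝ λ⁻⁴, so the ratio of coefficients is the inverse fourth power of the wavelength ratio.
σ(466)/σ(761) = (761/466)⁴ = (1.6330)⁴ = 7.112.

7.11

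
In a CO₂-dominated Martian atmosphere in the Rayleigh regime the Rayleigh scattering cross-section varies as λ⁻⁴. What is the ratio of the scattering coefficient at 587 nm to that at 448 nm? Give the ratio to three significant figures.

0.339

Rayleigh scattering ∝ λ⁻⁴, so the ratio of coefficients is the inverse fourth power of the wavelength ratio.
σ(587)/σ(448) = (448/587)⁴ = (0.7632)⁴ = 0.3393.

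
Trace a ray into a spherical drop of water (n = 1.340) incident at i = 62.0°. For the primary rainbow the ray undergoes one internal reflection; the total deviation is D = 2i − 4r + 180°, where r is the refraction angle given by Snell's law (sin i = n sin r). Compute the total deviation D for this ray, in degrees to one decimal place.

139.1°

sin r = sin 62.0° / 1.340 = 0.8829/1.340 = 0.6589; r = 41.22°.
D = 2·62.0° − 4·41.22° + 180° = 124.00° − 164.87° + 180° = 139.13°.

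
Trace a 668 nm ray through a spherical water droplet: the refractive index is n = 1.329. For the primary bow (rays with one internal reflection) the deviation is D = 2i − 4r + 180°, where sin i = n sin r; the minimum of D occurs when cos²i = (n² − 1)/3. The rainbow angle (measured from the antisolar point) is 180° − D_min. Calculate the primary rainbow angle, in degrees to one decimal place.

cos²i = (1.76624 − 1)/3 = 0.25541; i = arccos(0.50538) = 59.643°.
sin r = sin 59.643°/1.329 = 0.64928; r = 40.487°.
D_min = 2·59.643° − 4·40.487° + 180° = 137.337°.
Rainbow angle = 180° − D_min = 42.663°.

42.7°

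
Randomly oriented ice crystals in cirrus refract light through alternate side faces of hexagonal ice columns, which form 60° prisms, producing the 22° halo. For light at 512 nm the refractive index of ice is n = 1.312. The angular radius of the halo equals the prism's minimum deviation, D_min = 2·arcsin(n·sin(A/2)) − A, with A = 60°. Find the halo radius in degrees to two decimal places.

n·sin(A/2) = 1.312 × sin 30° = 1.312 × 0.5000 = 0.6560.
D_min = 2·arcsin(0.6560) − 60° = 2 × 40.996° − 60° = 21.991°.

21.99°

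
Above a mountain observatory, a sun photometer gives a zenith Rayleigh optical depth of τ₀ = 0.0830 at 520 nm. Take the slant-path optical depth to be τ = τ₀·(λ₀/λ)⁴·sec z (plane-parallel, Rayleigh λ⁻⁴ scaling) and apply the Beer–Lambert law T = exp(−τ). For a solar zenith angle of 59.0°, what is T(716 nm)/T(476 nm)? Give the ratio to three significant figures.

Airmass: sec 59.0° = 1.9416.
τ(716 nm) = 0.0830 × (520/716)⁴ × 1.9416 = 0.0830 × 0.2782 × 1.9416 = 0.0448.
τ(476 nm) = 0.0830 × (520/476)⁴ × 1.9416 = 0.0830 × 1.4242 × 1.9416 = 0.2295.
T(716)/T(476) = exp(τ_B − τ_A) = exp(0.1847) = 1.2028.

1.20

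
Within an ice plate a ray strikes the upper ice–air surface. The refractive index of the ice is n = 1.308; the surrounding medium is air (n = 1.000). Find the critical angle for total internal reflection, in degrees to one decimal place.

sin θ_c = n_air / n = 1.000 / 1.308 = 0.7645.
θ_c = arcsin(0.7645) = 49.86°.

49.9°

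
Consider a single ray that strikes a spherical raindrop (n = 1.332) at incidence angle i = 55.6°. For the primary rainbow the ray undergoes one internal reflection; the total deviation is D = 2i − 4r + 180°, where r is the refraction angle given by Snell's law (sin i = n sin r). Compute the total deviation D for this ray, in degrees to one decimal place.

138.1°

sin r = sin 55.6° / 1.332 = 0.8251/1.332 = 0.6195; r = 38.28°.
D = 2·55.6° − 4·38.28° + 180° = 111.20° − 153.11° + 180° = 138.09°.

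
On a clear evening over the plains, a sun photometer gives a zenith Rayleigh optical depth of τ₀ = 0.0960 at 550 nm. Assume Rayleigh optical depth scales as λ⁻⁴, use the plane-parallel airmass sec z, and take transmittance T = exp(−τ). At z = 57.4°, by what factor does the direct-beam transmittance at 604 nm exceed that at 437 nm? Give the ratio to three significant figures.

1.38

Airmass: sec 57.4° = 1.8561.
τ(604 nm) = 0.0960 × (550/604)⁴ × 1.8561 = 0.0960 × 0.6875 × 1.8561 = 0.1225.
τ(437 nm) = 0.0960 × (550/437)⁴ × 1.8561 = 0.0960 × 2.5091 × 1.8561 = 0.4471.
T(604)/T(437) = exp(τ_B − τ_A) = exp(0.3246) = 1.3834.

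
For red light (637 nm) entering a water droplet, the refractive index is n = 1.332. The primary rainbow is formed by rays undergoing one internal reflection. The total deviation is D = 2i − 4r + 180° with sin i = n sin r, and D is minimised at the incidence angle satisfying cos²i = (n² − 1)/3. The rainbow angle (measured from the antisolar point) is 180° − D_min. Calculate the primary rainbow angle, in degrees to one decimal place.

cos²i = (1.77422 − 1)/3 = 0.25807; i = arccos(0.50801) = 59.469°.
sin r = sin 59.469°/1.332 = 0.64666; r = 40.290°.
D_min = 2·59.469° − 4·40.290° + 180° = 137.776°.
Rainbow angle = 180° − D_min = 42.224°.

42.2°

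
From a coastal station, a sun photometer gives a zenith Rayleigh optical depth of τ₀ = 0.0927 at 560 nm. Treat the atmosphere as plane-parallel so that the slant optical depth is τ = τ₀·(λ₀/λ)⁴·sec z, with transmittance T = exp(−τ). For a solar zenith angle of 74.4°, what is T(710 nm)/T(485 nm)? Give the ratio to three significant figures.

1.61

Airmass: sec 74.4° = 3.7186.
τ(710 nm) = 0.0927 × (560/710)⁴ × 3.7186 = 0.0927 × 0.3870 × 3.7186 = 0.1334.
τ(485 nm) = 0.0927 × (560/485)⁴ × 3.7186 = 0.0927 × 1.7774 × 3.7186 = 0.6127.
T(710)/T(485) = exp(τ_B − τ_A) = exp(0.4793) = 1.6149.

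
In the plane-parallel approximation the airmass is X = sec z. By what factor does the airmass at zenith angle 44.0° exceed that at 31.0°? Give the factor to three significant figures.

X(44.0°)/X(31.0°) = sec 44.0° / sec 31.0° = cos 31.0° / cos 44.0° = 0.8572/0.7193 = 1.1916.

1.19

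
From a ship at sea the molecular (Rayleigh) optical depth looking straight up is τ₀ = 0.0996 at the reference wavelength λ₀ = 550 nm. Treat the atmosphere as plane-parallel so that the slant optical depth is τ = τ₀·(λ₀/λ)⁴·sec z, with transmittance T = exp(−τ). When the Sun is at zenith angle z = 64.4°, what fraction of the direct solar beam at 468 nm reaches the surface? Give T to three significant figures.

sec 64.4° = 2.3144.
τ = 0.0996 × (550/468)⁴ × 2.3144 = 0.0996 × 1.9075 × 2.3144 = 0.4397.
T = exp(−0.4397) = 0.6442.

0.644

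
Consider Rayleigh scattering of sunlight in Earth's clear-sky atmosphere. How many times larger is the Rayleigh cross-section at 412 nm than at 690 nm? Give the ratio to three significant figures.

Rayleigh scattering ∝ λ⁻⁴, so the ratio of coefficients is the inverse fourth power of the wavelength ratio.
σ(412)/σ(690) = (690/412)⁴ = (1.6748)⁴ = 7.867.

7.87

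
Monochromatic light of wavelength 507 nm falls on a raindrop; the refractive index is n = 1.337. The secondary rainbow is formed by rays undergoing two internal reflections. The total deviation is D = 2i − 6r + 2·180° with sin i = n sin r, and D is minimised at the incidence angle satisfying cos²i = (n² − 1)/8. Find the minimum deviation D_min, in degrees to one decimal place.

231.9°

cos²i = (1.78757 − 1)/8 = 0.09845; i = arccos(0.31376) = 71.714°.
sin r = sin 71.714°/1.337 = 0.71017; r = 45.249°.
D_min = 2·71.714° − 6·45.249° + 360° = 231.934°.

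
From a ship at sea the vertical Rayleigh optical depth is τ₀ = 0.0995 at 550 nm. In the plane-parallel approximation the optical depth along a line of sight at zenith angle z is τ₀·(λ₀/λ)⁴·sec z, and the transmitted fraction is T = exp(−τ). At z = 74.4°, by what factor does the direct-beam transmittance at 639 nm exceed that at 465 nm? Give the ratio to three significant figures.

1.68

Airmass: sec 74.4° = 3.7186.
τ(639 nm) = 0.0995 × (550/639)⁴ × 3.7186 = 0.0995 × 0.5488 × 3.7186 = 0.2031.
τ(465 nm) = 0.0995 × (550/465)⁴ × 3.7186 = 0.0995 × 1.9572 × 3.7186 = 0.7242.
T(639)/T(465) = exp(τ_B − τ_A) = exp(0.5211) = 1.6839.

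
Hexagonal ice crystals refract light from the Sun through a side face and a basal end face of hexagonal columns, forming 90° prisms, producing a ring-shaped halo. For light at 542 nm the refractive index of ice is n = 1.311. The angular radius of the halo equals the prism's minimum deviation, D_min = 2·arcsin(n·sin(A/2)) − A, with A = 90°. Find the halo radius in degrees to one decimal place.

45.9°

n·sin(A/2) = 1.311 × sin 45° = 1.311 × 0.7071 = 0.9270.
D_min = 2·arcsin(0.9270) − 90° = 2 × 67.974° − 90° = 45.949°.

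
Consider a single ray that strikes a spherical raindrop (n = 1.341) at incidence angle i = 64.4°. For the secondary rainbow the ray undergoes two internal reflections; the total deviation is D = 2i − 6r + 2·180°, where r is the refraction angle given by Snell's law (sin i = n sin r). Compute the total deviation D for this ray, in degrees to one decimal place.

235.2°

sin r = sin 64.4° / 1.341 = 0.9018/1.341 = 0.6725; r = 42.26°.
D = 2·64.4° − 6·42.26° + 2·180° = 128.80° − 253.57° + 360° = 235.23°.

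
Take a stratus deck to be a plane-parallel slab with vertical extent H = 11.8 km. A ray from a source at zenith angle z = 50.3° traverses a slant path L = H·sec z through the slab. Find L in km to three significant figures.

sec z = 1/cos 50.3° = 1.5655.
L = 11.8 × 1.5655 = 18.473 km.

18.5 km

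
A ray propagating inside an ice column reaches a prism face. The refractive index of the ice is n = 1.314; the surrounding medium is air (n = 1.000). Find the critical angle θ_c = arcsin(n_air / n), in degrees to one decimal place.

sin θ_c = n_air / n = 1.000 / 1.314 = 0.7610.
θ_c = arcsin(0.7610) = 49.56°.

49.6°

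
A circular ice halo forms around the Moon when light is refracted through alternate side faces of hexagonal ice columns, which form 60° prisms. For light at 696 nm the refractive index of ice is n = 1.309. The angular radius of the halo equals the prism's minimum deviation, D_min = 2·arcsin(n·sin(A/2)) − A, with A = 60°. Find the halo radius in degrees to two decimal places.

21.76°

n·sin(A/2) = 1.309 × sin 30° = 1.309 × 0.5000 = 0.6545.
D_min = 2·arcsin(0.6545) − 60° = 2 × 40.882° − 60° = 21.763°.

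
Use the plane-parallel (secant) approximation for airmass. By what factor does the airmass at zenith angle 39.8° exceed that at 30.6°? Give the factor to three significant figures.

X(39.8°)/X(30.6°) = sec 39.8° / sec 30.6° = cos 30.6° / cos 39.8° = 0.8607/0.7683 = 1.1203.

1.12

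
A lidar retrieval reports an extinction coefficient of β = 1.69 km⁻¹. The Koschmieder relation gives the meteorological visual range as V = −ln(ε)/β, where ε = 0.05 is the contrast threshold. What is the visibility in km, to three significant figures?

V = −ln(0.05) / 1.69 = 2.996 / 1.69 = 1.7726 km.

1.77 km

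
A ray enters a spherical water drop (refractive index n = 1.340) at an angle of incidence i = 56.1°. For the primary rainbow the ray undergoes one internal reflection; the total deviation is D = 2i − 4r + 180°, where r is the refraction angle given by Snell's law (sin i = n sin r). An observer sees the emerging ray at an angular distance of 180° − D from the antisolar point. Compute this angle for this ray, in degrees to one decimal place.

sin r = sin 56.1° / 1.340 = 0.8300/1.340 = 0.6194; r = 38.27°.
D = 2·56.1° − 4·38.27° + 180° = 112.20° − 153.09° + 180° = 139.11°.
Angle from antisolar point = 180° − D = 40.89°.

40.9°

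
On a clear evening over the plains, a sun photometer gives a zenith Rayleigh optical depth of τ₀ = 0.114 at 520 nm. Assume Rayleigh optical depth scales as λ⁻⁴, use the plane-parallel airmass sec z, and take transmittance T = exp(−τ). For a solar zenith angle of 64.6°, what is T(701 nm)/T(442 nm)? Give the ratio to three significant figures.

1.54

Airmass: sec 64.6° = 2.3314.
τ(701 nm) = 0.114 × (520/701)⁴ × 2.3314 = 0.114 × 0.3028 × 2.3314 = 0.0805.
τ(442 nm) = 0.114 × (520/442)⁴ × 2.3314 = 0.114 × 1.9157 × 2.3314 = 0.5091.
T(701)/T(442) = exp(τ_B − τ_A) = exp(0.4287) = 1.5352.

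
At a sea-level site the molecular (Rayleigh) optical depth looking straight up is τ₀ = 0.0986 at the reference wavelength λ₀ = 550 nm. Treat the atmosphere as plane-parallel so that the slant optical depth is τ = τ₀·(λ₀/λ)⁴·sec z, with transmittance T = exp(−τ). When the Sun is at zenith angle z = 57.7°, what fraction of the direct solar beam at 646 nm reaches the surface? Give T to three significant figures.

0.908

sec 57.7° = 1.8714.
τ = 0.0986 × (550/646)⁴ × 1.8714 = 0.0986 × 0.5254 × 1.8714 = 0.0970.
T = exp(−0.0970) = 0.9076.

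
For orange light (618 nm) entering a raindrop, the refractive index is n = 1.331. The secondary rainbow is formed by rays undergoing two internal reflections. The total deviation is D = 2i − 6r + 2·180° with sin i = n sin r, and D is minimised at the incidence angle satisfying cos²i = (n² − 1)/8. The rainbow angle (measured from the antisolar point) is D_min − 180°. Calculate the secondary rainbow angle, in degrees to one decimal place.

50.4°

cos²i = (1.77156 − 1)/8 = 0.09645; i = arccos(0.31056) = 71.907°.
sin r = sin 71.907°/1.331 = 0.71417; r = 45.575°.
D_min = 2·71.907° − 6·45.575° + 360° = 230.365°.
Rainbow angle = D_min − 180° = 50.365°.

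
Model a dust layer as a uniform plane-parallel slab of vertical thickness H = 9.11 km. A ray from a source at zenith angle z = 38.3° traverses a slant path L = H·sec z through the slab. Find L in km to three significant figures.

sec z = 1/cos 38.3° = 1.2742.
L = 9.11 × 1.2742 = 11.608 km.

11.6 km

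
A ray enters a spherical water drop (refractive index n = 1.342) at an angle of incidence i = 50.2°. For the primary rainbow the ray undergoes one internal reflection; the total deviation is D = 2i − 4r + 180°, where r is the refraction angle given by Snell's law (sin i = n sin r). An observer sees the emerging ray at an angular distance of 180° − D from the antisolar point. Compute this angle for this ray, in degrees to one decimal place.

sin r = sin 50.2° / 1.342 = 0.7683/1.342 = 0.5725; r = 34.92°.
D = 2·50.2° − 4·34.92° + 180° = 100.40° − 139.70° + 180° = 140.70°.
Angle from antisolar point = 180° − D = 39.30°.

39.3°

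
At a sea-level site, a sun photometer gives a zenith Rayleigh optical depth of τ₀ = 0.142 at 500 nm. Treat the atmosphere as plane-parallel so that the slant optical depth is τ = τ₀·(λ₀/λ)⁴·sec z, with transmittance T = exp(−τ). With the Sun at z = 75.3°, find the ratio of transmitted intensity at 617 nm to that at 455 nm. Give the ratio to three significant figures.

Airmass: sec 75.3° = 3.9408.
τ(617 nm) = 0.142 × (500/617)⁴ × 3.9408 = 0.142 × 0.4313 × 3.9408 = 0.2413.
τ(455 nm) = 0.142 × (500/455)⁴ × 3.9408 = 0.142 × 1.4583 × 3.9408 = 0.8160.
T(617)/T(455) = exp(τ_B − τ_A) = exp(0.5747) = 1.7766.

1.78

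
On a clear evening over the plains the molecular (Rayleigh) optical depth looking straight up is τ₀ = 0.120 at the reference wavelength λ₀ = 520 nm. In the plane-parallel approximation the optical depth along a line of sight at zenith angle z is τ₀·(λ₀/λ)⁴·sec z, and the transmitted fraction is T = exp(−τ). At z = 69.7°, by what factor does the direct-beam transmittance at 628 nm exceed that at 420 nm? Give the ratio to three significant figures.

Airmass: sec 69.7° = 2.8824.
τ(628 nm) = 0.120 × (520/628)⁴ × 2.8824 = 0.120 × 0.4701 × 2.8824 = 0.1626.
τ(420 nm) = 0.120 × (520/420)⁴ × 2.8824 = 0.120 × 2.3497 × 2.8824 = 0.8127.
T(628)/T(420) = exp(τ_B − τ_A) = exp(0.6501) = 1.9158.

1.92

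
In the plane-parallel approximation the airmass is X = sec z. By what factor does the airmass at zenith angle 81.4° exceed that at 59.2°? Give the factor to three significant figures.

X(81.4°)/X(59.2°) = sec 81.4° / sec 59.2° = cos 59.2° / cos 81.4° = 0.5120/0.1495 = 3.4242.

3.42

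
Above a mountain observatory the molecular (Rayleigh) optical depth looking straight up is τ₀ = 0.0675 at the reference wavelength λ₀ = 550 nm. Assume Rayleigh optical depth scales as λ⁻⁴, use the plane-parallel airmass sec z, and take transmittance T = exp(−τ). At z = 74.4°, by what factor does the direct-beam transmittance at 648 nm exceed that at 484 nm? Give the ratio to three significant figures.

1.33

Airmass: sec 74.4° = 3.7186.
τ(648 nm) = 0.0675 × (550/648)⁴ × 3.7186 = 0.0675 × 0.5190 × 3.7186 = 0.1303.
τ(484 nm) = 0.0675 × (550/484)⁴ × 3.7186 = 0.0675 × 1.6675 × 3.7186 = 0.4186.
T(648)/T(484) = exp(τ_B − τ_A) = exp(0.2883) = 1.3341.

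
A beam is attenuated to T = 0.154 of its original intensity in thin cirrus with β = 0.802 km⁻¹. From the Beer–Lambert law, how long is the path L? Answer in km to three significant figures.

2.33 km

Beer–Lambert: T = exp(−βL) ⇒ L = −ln(T)/β = −ln(0.154)/0.802 = 1.8708/0.802 = 2.333 km.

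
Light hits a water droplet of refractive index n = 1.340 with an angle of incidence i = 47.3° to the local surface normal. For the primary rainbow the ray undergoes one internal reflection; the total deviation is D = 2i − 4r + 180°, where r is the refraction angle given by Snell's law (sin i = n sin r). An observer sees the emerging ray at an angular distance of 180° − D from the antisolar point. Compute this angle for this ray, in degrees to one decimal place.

sin r = sin 47.3° / 1.340 = 0.7349/1.340 = 0.5484; r = 33.26°.
D = 2·47.3° − 4·33.26° + 180° = 94.60° − 133.04° + 180° = 141.56°.
Angle from antisolar point = 180° − D = 38.44°.

38.4°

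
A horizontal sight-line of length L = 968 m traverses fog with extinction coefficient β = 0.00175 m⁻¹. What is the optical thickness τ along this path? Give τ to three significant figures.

1.69

τ = β·L = 0.00175 × 968 = 1.6940.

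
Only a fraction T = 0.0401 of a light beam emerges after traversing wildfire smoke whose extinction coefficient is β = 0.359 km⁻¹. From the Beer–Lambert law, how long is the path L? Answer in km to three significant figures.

8.96 km

Beer–Lambert: T = exp(−βL) ⇒ L = −ln(T)/β = −ln(0.0401)/0.359 = 3.2164/0.359 = 8.959 km.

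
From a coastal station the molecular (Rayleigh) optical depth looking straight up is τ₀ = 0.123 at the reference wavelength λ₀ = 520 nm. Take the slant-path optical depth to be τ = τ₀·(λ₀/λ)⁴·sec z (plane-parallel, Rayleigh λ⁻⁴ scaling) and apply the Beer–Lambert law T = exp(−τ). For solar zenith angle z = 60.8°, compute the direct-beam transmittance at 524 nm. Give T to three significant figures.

0.783

sec 60.8° = 2.0498.
τ = 0.123 × (520/524)⁴ × 2.0498 = 0.123 × 0.9698 × 2.0498 = 0.2445.
T = exp(−0.2445) = 0.7831.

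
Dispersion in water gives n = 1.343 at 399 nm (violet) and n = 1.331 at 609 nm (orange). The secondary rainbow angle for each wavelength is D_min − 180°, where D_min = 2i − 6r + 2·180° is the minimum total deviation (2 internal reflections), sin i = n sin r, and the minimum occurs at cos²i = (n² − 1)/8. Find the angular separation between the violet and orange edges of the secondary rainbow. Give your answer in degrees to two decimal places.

At 399 nm (n = 1.343): cos²i = 0.10046 → i = 71.522°, r = 44.928°, D_min = 233.478°, rainbow angle = 53.478°.
At 609 nm (n = 1.331): cos²i = 0.09645 → i = 71.907°, r = 45.575°, D_min = 230.365°, rainbow angle = 50.365°.
Angular width = |53.478° − 50.365°| = 3.113°.

3.11°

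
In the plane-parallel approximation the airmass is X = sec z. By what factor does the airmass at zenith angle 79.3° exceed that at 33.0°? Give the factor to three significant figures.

X(79.3°)/X(33.0°) = sec 79.3° / sec 33.0° = cos 33.0° / cos 79.3° = 0.8387/0.1857 = 4.5171.

4.52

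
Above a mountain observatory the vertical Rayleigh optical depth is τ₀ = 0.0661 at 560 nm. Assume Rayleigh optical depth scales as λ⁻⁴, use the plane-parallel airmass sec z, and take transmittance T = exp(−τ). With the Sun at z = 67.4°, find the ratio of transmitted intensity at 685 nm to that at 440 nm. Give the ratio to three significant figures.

Airmass: sec 67.4° = 2.6022.
τ(685 nm) = 0.0661 × (560/685)⁴ × 2.6022 = 0.0661 × 0.4467 × 2.6022 = 0.0768.
τ(440 nm) = 0.0661 × (560/440)⁴ × 2.6022 = 0.0661 × 2.6239 × 2.6022 = 0.4513.
T(685)/T(440) = exp(τ_B − τ_A) = exp(0.3745) = 1.4542.

1.45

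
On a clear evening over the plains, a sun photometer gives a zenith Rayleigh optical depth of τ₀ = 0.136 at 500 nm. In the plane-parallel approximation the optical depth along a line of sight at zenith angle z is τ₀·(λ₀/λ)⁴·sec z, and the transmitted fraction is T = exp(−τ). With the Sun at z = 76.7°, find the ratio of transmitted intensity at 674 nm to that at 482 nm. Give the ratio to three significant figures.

1.66

Airmass: sec 76.7° = 4.3469.
τ(674 nm) = 0.136 × (500/674)⁴ × 4.3469 = 0.136 × 0.3029 × 4.3469 = 0.1790.
τ(482 nm) = 0.136 × (500/482)⁴ × 4.3469 = 0.136 × 1.1580 × 4.3469 = 0.6846.
T(674)/T(482) = exp(τ_B − τ_A) = exp(0.5055) = 1.6578.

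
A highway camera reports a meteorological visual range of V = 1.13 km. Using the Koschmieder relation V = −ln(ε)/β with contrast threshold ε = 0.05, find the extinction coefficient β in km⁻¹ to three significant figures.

β = −ln(0.05) / V = 2.996 / 1.13 = 2.6511 km⁻¹.

2.65 km⁻¹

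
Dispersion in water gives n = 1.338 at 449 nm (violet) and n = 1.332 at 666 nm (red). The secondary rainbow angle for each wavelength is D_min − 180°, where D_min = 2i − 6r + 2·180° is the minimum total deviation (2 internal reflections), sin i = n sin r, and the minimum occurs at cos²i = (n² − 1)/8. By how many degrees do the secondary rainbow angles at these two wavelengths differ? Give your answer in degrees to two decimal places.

1.56°

At 449 nm (n = 1.338): cos²i = 0.09878 → i = 71.682°, r = 45.195°, D_min = 232.193°, rainbow angle = 52.193°.
At 666 nm (n = 1.332): cos²i = 0.09678 → i = 71.875°, r = 45.520°, D_min = 230.628°, rainbow angle = 50.628°.
Angular width = |52.193° − 50.628°| = 1.564°.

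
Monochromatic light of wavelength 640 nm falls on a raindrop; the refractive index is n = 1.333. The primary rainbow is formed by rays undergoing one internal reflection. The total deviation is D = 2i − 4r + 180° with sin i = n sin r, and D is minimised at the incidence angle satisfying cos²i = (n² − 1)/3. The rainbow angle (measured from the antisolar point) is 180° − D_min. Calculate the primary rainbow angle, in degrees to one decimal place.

cos²i = (1.77689 − 1)/3 = 0.25896; i = arccos(0.50888) = 59.410°.
sin r = sin 59.410°/1.333 = 0.64579; r = 40.225°.
D_min = 2·59.410° − 4·40.225° + 180° = 137.922°.
Rainbow angle = 180° − D_min = 42.078°.

42.1°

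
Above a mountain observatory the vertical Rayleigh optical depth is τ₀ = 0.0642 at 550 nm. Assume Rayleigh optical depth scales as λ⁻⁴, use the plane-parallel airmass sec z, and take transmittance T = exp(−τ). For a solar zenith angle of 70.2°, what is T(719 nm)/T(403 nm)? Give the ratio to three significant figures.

1.81

Airmass: sec 70.2° = 2.9521.
τ(719 nm) = 0.0642 × (550/719)⁴ × 2.9521 = 0.0642 × 0.3424 × 2.9521 = 0.0649.
τ(403 nm) = 0.0642 × (550/403)⁴ × 2.9521 = 0.0642 × 3.4692 × 2.9521 = 0.6575.
T(719)/T(403) = exp(τ_B − τ_A) = exp(0.5926) = 1.8087.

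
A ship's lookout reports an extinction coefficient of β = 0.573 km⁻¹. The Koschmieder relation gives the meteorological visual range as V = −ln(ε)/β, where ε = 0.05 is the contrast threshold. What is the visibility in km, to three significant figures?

5.23 km

V = −ln(0.05) / 0.573 = 2.996 / 0.573 = 5.2282 km.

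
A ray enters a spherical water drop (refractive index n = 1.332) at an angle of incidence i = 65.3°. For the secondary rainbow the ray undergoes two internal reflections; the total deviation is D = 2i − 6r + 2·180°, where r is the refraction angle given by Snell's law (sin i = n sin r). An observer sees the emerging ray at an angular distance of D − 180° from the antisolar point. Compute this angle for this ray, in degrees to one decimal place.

sin r = sin 65.3° / 1.332 = 0.9085/1.332 = 0.6821; r = 43.01°.
D = 2·65.3° − 6·43.01° + 2·180° = 130.60° − 258.03° + 360° = 232.57°.
Angle from antisolar point = D − 180° = 52.57°.

52.6°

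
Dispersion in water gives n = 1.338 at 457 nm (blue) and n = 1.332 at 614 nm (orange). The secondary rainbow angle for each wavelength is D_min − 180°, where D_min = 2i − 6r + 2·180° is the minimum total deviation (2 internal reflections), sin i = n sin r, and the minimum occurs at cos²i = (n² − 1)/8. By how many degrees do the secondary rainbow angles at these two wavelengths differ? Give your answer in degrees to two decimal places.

1.56°

At 457 nm (n = 1.338): cos²i = 0.09878 → i = 71.682°, r = 45.195°, D_min = 232.193°, rainbow angle = 52.193°.
At 614 nm (n = 1.332): cos²i = 0.09678 → i = 71.875°, r = 45.520°, D_min = 230.628°, rainbow angle = 50.628°.
Angular width = |52.193° − 50.628°| = 1.564°.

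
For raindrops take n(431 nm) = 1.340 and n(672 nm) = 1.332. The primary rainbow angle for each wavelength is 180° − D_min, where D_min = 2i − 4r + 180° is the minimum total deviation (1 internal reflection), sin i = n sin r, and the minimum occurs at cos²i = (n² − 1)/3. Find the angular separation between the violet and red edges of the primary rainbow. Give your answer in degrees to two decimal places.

At 431 nm (n = 1.340): cos²i = 0.26520 → i = 59.004°, r = 39.770°, D_min = 138.929°, rainbow angle = 41.071°.
At 672 nm (n = 1.332): cos²i = 0.25807 → i = 59.469°, r = 40.290°, D_min = 137.776°, rainbow angle = 42.224°.
Angular width = |41.071° − 42.224°| = 1.153°.

1.15°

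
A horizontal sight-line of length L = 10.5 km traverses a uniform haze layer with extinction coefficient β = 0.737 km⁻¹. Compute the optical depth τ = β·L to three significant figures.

7.74

τ = β·L = 0.737 × 10.5 = 7.7385.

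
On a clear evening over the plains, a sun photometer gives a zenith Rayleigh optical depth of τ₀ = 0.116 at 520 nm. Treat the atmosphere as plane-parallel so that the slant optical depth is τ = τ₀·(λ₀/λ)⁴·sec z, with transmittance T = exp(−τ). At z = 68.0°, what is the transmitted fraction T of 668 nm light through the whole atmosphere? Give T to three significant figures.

0.893

sec 68.0° = 2.6695.
τ = 0.116 × (520/668)⁴ × 2.6695 = 0.116 × 0.3672 × 2.6695 = 0.1137.
T = exp(−0.1137) = 0.8925.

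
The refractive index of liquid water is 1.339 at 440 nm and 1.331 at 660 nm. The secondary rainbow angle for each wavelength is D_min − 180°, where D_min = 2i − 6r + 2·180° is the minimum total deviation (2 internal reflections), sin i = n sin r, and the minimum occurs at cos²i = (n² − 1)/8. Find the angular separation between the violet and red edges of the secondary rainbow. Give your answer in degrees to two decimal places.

2.09°

At 440 nm (n = 1.339): cos²i = 0.09912 → i = 71.650°, r = 45.141°, D_min = 232.451°, rainbow angle = 52.451°.
At 660 nm (n = 1.331): cos²i = 0.09645 → i = 71.907°, r = 45.575°, D_min = 230.365°, rainbow angle = 50.365°.
Angular width = |52.451° − 50.365°| = 2.086°.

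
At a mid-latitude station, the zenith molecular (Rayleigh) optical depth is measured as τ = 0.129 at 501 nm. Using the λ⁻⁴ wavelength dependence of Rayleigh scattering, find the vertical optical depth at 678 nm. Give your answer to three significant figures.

τ(678 nm) = τ(501 nm) × (501/678)⁴ = 0.129 × (0.7389)⁴ = 0.129 × 0.2981 = 0.0385.

0.0385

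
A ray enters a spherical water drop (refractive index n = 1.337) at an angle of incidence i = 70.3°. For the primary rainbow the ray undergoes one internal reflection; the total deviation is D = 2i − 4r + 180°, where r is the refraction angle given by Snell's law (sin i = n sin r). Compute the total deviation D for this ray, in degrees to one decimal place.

sin r = sin 70.3° / 1.337 = 0.9415/1.337 = 0.7042; r = 44.76°.
D = 2·70.3° − 4·44.76° + 180° = 140.60° − 179.05° + 180° = 141.55°.

141.6°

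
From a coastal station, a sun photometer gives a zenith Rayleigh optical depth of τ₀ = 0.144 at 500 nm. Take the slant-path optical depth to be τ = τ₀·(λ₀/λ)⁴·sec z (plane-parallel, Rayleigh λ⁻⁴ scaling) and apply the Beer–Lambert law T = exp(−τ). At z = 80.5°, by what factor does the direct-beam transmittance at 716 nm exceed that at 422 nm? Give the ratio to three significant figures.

4.54

Airmass: sec 80.5° = 6.0589.
τ(716 nm) = 0.144 × (500/716)⁴ × 6.0589 = 0.144 × 0.2378 × 6.0589 = 0.2075.
τ(422 nm) = 0.144 × (500/422)⁴ × 6.0589 = 0.144 × 1.9707 × 6.0589 = 1.7194.
T(716)/T(422) = exp(τ_B − τ_A) = exp(1.5119) = 4.5355.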